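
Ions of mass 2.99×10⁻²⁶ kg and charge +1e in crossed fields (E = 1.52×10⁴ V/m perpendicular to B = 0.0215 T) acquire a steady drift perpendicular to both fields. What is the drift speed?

v_d ≈ 7.07×10⁵ m/s

The steady drift has the magnetic force balancing the electric force, so v_d = E/B.
v_d = 1.52×10⁴/0.0215 = 7.07×10⁵ m/s.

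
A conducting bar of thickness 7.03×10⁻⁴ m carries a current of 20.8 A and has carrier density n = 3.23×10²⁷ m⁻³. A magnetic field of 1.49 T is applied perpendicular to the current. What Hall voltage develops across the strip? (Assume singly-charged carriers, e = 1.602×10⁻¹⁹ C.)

V_H = IB/(n e t).
V_H = (20.8)(1.49)/((3.23×10²⁷)(1.602×10⁻¹⁹)(7.03×10⁻⁴)) ≈ 8.52×10⁻⁵ V.

V_H ≈ 8.52×10⁻⁵ V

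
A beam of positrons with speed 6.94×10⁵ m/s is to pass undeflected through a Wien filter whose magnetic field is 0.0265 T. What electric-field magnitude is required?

E = 1.84×10⁴ V/m

For straight-line motion qE = qvB, so E = vB.
E = 6.94×10⁵ × 0.0265 = 1.84×10⁴ V/m.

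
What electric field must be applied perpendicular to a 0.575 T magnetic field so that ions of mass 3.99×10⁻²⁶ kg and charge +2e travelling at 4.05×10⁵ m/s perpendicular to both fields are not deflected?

For straight-line motion qE = qvB, so E = vB.
E = 4.05×10⁵ × 0.575 = 2.33×10⁵ V/m.

E = 2.33×10⁵ V/m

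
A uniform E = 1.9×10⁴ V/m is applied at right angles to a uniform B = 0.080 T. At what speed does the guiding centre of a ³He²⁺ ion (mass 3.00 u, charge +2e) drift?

In crossed fields the guiding centre drifts at v_d = |E×B|/B² = E/B, independent of charge and mass.
v_d = 1.9×10⁴/0.080 = 2.4×10⁵ m/s.

v_d ≈ 2.4×10⁵ m/s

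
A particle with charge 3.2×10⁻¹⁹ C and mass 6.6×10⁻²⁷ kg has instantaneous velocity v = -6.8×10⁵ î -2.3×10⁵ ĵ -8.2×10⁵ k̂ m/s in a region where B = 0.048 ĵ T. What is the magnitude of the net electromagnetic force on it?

v×B = (3.94×10⁴, 0, -3.26×10⁴) N/C.
F = q v×B = (3.2×10⁻¹⁹ C)·(3.94×10⁴, 0, -3.26×10⁴) = (1.26×10⁻¹⁴, 0, -1.04×10⁻¹⁴) N.
|F| = 1.64×10⁻¹⁴ N.

|F| ≈ 1.64×10⁻¹⁴ N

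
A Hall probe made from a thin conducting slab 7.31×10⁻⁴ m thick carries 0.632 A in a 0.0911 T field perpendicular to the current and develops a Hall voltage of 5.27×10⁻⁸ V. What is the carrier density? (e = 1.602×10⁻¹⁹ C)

n ≈ 9.33×10²⁷ m⁻³

From V_H = IB/(n e t), n = IB/(V_H e t).
n = (0.632)(0.0911)/((5.27×10⁻⁸)(1.602×10⁻¹⁹)(7.31×10⁻⁴)) ≈ 9.33×10²⁷ m⁻³.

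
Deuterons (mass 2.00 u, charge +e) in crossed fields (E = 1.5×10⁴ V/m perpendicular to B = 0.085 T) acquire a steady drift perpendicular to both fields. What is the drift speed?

v_d ≈ 1.8×10⁵ m/s

The steady drift has the magnetic force balancing the electric force, so v_d = E/B.
v_d = 1.5×10⁴/0.085 = 1.8×10⁵ m/s.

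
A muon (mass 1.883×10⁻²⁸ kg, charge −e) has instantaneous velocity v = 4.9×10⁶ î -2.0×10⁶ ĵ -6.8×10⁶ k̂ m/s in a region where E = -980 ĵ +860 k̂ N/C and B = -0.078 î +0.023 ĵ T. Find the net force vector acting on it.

v×B = (1.56×10⁵, 5.30×10⁵, -4.33×10⁴) N/C.
E + v×B = (1.56×10⁵, 5.29×10⁵, -4.24×10⁴) N/C.
F = q(E + v×B) = (−1.602×10⁻¹⁹ C)·(1.56×10⁵, 5.29×10⁵, -4.24×10⁴) = (-2.51×10⁻¹⁴, -8.48×10⁻¹⁴, 6.80×10⁻¹⁵) N.

F ≈ (-2.51×10⁻¹⁴, -8.48×10⁻¹⁴, 6.80×10⁻¹⁵) N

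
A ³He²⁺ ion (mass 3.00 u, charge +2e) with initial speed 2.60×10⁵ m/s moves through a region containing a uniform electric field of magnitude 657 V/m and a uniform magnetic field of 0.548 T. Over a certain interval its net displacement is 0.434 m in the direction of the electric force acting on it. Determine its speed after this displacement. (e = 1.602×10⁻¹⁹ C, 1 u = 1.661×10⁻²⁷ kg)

v_f ≈ 3.23×10⁵ m/s

B does no work; ΔKE = |q|E d.
½mv_f² = ½mv₀² + |q|Ed = ½(4.983×10⁻²⁷)(2.60×10⁵)² + (3.204×10⁻¹⁹)(657)(0.434) ≈ 1.684×10⁻¹⁶ J + 9.136×10⁻¹⁷ J ≈ 2.598×10⁻¹⁶ J.
v_f = √(2·2.598×10⁻¹⁶/4.983×10⁻²⁷) ≈ 3.23×10⁵ m/s.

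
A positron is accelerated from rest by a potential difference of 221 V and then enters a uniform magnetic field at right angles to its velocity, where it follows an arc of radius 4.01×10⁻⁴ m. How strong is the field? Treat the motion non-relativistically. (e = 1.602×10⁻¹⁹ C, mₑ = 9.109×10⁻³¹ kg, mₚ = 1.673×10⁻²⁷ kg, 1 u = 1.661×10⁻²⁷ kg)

B ≈ 0.125 T

v = √(2|q|V/m) = √(2·1.602×10⁻¹⁹·221/9.109×10⁻³¹) ≈ 8.817×10⁶ m/s.
B = mv/(|q|r) = (9.109×10⁻³¹)(8.817×10⁶)/((1.602×10⁻¹⁹)(4.01×10⁻⁴)) ≈ 0.125 T.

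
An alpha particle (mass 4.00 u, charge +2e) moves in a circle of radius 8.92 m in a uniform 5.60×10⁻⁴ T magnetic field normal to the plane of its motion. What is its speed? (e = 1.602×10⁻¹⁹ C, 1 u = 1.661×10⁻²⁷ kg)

From |q|vB = mv²/r, v = |q|Br/m.
v = (3.204×10⁻¹⁹)(5.60×10⁻⁴)(8.92)/6.644×10⁻²⁷ ≈ 2.41×10⁵ m/s.

v ≈ 2.41×10⁵ m/s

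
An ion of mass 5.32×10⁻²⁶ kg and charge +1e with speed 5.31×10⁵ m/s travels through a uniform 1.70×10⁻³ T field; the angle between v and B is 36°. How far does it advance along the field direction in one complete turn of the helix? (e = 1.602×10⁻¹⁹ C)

v∥ = v cosθ = 5.31×10⁵·cos36° ≈ 4.296×10⁵ m/s.
T = 2πm/(|q|B) = 2π(5.32×10⁻²⁶)/((1.602×10⁻¹⁹)(1.70×10⁻³)) ≈ 1.227×10⁻³ s.
pitch = v∥ T = (4.296×10⁵)(1.227×10⁻³) ≈ 527 m.

p ≈ 527 m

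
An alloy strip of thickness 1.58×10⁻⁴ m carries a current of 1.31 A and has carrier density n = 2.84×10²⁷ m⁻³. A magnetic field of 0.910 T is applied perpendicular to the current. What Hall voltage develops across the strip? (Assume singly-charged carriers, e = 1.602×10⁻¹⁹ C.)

V_H ≈ 1.66×10⁻⁵ V

V_H = IB/(n e t).
V_H = (1.31)(0.910)/((2.84×10²⁷)(1.602×10⁻¹⁹)(1.58×10⁻⁴)) ≈ 1.66×10⁻⁵ V.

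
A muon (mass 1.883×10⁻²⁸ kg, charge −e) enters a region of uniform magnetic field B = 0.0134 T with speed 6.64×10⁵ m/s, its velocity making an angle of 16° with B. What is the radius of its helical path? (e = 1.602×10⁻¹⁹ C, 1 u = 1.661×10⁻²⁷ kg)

r ≈ 0.0161 m

v⊥ = v sinθ = 6.64×10⁵·sin16° ≈ 1.830×10⁵ m/s.
r = m v⊥/(|q|B) = (1.883×10⁻²⁸)(1.830×10⁵)/((1.602×10⁻¹⁹)(0.0134)) ≈ 0.0161 m.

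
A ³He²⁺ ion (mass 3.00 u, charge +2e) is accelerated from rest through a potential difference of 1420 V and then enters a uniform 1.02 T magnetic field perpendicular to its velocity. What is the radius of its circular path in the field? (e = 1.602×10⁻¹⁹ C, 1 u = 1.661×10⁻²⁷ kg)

Acceleration: |q|V = ½mv² ⇒ v = √(2|q|V/m) = √(2·3.204×10⁻¹⁹·1420/4.983×10⁻²⁷) ≈ 4.273×10⁵ m/s.
In the field: r = mv/(|q|B) = (4.983×10⁻²⁷)(4.273×10⁵)/((3.204×10⁻¹⁹)(1.02)) ≈ 6.52×10⁻³ m.

r ≈ 6.52×10⁻³ m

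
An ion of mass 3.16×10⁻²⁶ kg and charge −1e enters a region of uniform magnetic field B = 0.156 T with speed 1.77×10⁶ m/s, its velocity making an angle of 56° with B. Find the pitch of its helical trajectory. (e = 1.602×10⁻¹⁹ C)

p ≈ 7.86 m

v∥ = v cosθ = 1.77×10⁶·cos56° ≈ 9.898×10⁵ m/s.
T = 2πm/(|q|B) = 2π(3.16×10⁻²⁶)/((1.602×10⁻¹⁹)(0.156)) ≈ 7.945×10⁻⁶ s.
pitch = v∥ T = (9.898×10⁵)(7.945×10⁻⁶) ≈ 7.86 m.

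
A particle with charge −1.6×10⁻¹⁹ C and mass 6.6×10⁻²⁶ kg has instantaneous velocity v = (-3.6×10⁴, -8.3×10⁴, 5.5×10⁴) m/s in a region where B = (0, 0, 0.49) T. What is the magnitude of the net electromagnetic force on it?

|F| ≈ 7.09×10⁻¹⁵ N

v×B = (-4.07×10⁴, 1.76×10⁴, 0) N/C.
F = q v×B = (−1.6×10⁻¹⁹ C)·(-4.07×10⁴, 1.76×10⁴, 0) = (6.51×10⁻¹⁵, -2.82×10⁻¹⁵, 0) N.
|F| = 7.09×10⁻¹⁵ N.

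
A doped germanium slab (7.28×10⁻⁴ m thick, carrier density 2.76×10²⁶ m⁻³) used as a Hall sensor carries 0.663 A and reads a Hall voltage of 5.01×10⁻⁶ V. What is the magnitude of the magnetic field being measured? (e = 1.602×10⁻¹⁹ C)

From V_H = IB/(n e t), B = V_H n e t / I.
B = (5.01×10⁻⁶)(2.76×10²⁶)(1.602×10⁻¹⁹)(7.28×10⁻⁴)/0.663 ≈ 0.243 T.

B ≈ 0.243 T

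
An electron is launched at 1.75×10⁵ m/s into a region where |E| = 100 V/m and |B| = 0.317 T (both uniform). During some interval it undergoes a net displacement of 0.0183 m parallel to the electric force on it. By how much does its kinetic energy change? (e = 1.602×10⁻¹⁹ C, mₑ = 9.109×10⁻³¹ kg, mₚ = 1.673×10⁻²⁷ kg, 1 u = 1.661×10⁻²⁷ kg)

The magnetic force is always ⟂ v and does no work; only the electric force changes KE.
ΔKE = F_E · d = |q|E d = (1.602×10⁻¹⁹)(100)(0.0183) ≈ 2.93×10⁻¹⁹ J.

ΔKE ≈ 2.93×10⁻¹⁹ J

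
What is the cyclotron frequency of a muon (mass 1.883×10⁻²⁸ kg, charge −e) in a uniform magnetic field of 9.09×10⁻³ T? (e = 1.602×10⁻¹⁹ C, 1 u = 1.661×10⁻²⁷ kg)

f ≈ 1.23×10⁶ Hz

f = |q|B/(2πm).
f = (1.602×10⁻¹⁹)(9.09×10⁻³)/(2π·1.883×10⁻²⁸) ≈ 1.23×10⁶ Hz.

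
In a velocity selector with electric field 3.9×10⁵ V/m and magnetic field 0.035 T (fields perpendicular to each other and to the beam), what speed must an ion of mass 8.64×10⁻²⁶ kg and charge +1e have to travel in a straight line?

v = 1.1×10⁷ m/s

Zero net Lorentz force requires |qE| = |q v×B|, i.e. E = vB.
v = E/B = 3.9×10⁵/0.035 = 1.1×10⁷ m/s.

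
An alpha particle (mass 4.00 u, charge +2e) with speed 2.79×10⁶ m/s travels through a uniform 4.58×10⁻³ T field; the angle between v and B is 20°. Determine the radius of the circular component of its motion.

r ≈ 4.32 m

v⊥ = v sinθ = 2.79×10⁶·sin20° ≈ 9.542×10⁵ m/s.
r = m v⊥/(|q|B) = (6.644×10⁻²⁷)(9.542×10⁵)/((3.204×10⁻¹⁹)(4.58×10⁻³)) ≈ 4.32 m.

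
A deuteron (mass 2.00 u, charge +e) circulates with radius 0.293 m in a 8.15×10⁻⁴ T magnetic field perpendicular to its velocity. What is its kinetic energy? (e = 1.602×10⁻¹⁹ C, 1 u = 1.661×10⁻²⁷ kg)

v = |q|Br/m, then KE = ½mv² = (qBr)²/(2m).
v = (1.602×10⁻¹⁹)(8.15×10⁻⁴)(0.293)/3.322×10⁻²⁷ ≈ 1.152×10⁴ m/s.
KE = ½(3.322×10⁻²⁷)(1.152×10⁴)² ≈ 2.20×10⁻¹⁹ J = 1.37 eV.

KE ≈ 1.37 eV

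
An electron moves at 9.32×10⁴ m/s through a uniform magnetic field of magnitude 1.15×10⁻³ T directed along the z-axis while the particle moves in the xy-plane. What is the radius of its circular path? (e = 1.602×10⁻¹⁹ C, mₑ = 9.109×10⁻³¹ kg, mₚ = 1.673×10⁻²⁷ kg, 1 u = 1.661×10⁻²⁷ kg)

The magnetic force provides the centripetal force: |q|vB = mv²/r.
r = mv/(|q|B) = (9.109×10⁻³¹)(9.32×10⁴)/((1.602×10⁻¹⁹)(1.15×10⁻³)) ≈ 4.61×10⁻⁴ m.

r ≈ 4.61×10⁻⁴ m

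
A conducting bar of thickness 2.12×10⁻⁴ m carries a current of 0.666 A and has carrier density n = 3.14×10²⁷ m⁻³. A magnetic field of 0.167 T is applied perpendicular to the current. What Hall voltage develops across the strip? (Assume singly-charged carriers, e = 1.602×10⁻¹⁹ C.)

V_H ≈ 1.04×10⁻⁶ V

V_H = IB/(n e t).
V_H = (0.666)(0.167)/((3.14×10²⁷)(1.602×10⁻¹⁹)(2.12×10⁻⁴)) ≈ 1.04×10⁻⁶ V.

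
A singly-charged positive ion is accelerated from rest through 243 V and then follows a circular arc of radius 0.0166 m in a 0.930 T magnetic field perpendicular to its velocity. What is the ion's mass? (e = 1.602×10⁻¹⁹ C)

Combine |q|V = ½mv² and r = mv/(|q|B): eliminate v to get m = qB²r²/(2V).
m = (1.602×10⁻¹⁹)(0.930)²(0.0166)²/(2·243) ≈ 7.86×10⁻²⁶ kg.

m ≈ 7.86×10⁻²⁶ kg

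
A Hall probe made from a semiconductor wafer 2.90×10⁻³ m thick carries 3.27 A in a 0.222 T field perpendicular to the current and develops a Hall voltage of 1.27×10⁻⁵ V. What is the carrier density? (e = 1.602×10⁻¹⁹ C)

n ≈ 1.23×10²⁶ m⁻³

From V_H = IB/(n e t), n = IB/(V_H e t).
n = (3.27)(0.222)/((1.27×10⁻⁵)(1.602×10⁻¹⁹)(2.90×10⁻³)) ≈ 1.23×10²⁶ m⁻³.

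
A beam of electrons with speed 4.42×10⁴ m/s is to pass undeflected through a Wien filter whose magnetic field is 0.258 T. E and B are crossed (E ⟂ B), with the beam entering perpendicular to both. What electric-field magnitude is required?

E = 1.14×10⁴ V/m

For straight-line motion qE = qvB, so E = vB.
E = 4.42×10⁴ × 0.258 = 1.14×10⁴ V/m.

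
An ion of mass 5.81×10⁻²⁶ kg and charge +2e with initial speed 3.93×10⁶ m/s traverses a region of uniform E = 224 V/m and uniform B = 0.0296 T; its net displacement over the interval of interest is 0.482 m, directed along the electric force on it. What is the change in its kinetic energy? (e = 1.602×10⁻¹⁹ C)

The magnetic force is always ⟂ v and does no work; only the electric force changes KE.
ΔKE = F_E · d = |q|E d = (3.204×10⁻¹⁹)(224)(0.482) ≈ 3.46×10⁻¹⁷ J.

ΔKE ≈ 3.46×10⁻¹⁷ J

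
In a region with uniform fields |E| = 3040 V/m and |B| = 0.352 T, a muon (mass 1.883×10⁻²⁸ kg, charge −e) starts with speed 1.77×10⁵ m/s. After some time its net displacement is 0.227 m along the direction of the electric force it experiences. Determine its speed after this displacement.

v_f ≈ 1.10×10⁶ m/s

B does no work; ΔKE = |q|E d.
½mv_f² = ½mv₀² + |q|Ed = ½(1.883×10⁻²⁸)(1.77×10⁵)² + (1.602×10⁻¹⁹)(3040)(0.227) ≈ 2.950×10⁻¹⁸ J + 1.106×10⁻¹⁶ J ≈ 1.135×10⁻¹⁶ J.
v_f = √(2·1.135×10⁻¹⁶/1.883×10⁻²⁸) ≈ 1.10×10⁶ m/s.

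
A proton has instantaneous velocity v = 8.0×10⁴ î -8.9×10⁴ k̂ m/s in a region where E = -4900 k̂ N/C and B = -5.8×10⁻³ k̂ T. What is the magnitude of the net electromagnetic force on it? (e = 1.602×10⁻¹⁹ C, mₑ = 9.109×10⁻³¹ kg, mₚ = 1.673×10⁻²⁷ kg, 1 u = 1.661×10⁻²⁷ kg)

v×B = (0, 464, 0) N/C.
E + v×B = (0, 464, -4900) N/C.
F = q(E + v×B) = (1.602×10⁻¹⁹ C)·(0, 464, -4900) = (0, 7.43×10⁻¹⁷, -7.85×10⁻¹⁶) N.
|F| = 7.88×10⁻¹⁶ N.

|F| ≈ 7.88×10⁻¹⁶ N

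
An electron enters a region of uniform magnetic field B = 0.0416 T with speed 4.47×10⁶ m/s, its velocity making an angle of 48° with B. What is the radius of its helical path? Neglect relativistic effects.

v⊥ = v sinθ = 4.47×10⁶·sin48° ≈ 3.322×10⁶ m/s.
r = m v⊥/(|q|B) = (9.109×10⁻³¹)(3.322×10⁶)/((1.602×10⁻¹⁹)(0.0416)) ≈ 4.54×10⁻⁴ m.

r ≈ 4.54×10⁻⁴ m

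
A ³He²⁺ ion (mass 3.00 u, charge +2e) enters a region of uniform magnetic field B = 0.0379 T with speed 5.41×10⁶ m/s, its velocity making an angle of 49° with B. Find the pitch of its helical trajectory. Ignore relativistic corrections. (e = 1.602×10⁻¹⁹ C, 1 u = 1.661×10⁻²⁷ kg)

v∥ = v cosθ = 5.41×10⁶·cos49° ≈ 3.549×10⁶ m/s.
T = 2πm/(|q|B) = 2π(4.983×10⁻²⁷)/((3.204×10⁻¹⁹)(0.0379)) ≈ 2.578×10⁻⁶ s.
pitch = v∥ T = (3.549×10⁶)(2.578×10⁻⁶) ≈ 9.15 m.

p ≈ 9.15 m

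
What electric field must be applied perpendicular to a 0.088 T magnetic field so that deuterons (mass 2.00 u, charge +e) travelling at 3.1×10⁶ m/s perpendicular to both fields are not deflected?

E = 2.7×10⁵ V/m

For straight-line motion qE = qvB, so E = vB.
E = 3.1×10⁶ × 0.088 = 2.7×10⁵ V/m.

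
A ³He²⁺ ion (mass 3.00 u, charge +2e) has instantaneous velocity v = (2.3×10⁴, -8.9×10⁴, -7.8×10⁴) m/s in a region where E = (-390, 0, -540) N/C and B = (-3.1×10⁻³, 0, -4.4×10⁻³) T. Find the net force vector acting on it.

F ≈ (5.13×10⁻¹⁹, 1.10×10⁻¹⁶, -2.61×10⁻¹⁶) N

v×B = (392, 343, -276) N/C.
E + v×B = (1.60, 343, -816) N/C.
F = q(E + v×B) = (3.204×10⁻¹⁹ C)·(1.60, 343, -816) = (5.13×10⁻¹⁹, 1.10×10⁻¹⁶, -2.61×10⁻¹⁶) N.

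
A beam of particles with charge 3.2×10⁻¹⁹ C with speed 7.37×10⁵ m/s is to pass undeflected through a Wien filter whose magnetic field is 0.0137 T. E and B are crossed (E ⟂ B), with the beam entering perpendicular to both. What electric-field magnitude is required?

E = 1.01×10⁴ V/m

For straight-line motion qE = qvB, so E = vB.
E = 7.37×10⁵ × 0.0137 = 1.01×10⁴ V/m.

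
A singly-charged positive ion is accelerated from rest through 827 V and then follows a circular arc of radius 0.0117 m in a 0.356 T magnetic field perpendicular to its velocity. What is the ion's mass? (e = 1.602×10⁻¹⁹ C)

Combine |q|V = ½mv² and r = mv/(|q|B): eliminate v to get m = qB²r²/(2V).
m = (1.602×10⁻¹⁹)(0.356)²(0.0117)²/(2·827) ≈ 1.68×10⁻²⁷ kg.

m ≈ 1.68×10⁻²⁷ kg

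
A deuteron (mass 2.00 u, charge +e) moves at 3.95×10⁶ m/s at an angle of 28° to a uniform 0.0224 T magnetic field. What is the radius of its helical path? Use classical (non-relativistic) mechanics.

v⊥ = v sinθ = 3.95×10⁶·sin28° ≈ 1.854×10⁶ m/s.
r = m v⊥/(|q|B) = (3.322×10⁻²⁷)(1.854×10⁶)/((1.602×10⁻¹⁹)(0.0224)) ≈ 1.72 m.

r ≈ 1.72 m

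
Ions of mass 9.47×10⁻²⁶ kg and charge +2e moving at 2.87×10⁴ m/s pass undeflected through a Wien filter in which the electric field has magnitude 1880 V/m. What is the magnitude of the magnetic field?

B = 0.0655 T

Balance of forces in the selector: qE = qvB ⇒ B = E/v.
B = 1880/2.87×10⁴ = 0.0655 T.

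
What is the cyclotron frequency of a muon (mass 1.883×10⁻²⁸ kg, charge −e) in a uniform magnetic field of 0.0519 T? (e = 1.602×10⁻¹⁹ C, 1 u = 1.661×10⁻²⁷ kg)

f = |q|B/(2πm).
f = (1.602×10⁻¹⁹)(0.0519)/(2π·1.883×10⁻²⁸) ≈ 7.03×10⁶ Hz.

f ≈ 7.03×10⁶ Hz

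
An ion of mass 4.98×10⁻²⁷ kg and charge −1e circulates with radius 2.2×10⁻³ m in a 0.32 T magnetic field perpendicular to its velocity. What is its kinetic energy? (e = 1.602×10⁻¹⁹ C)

KE ≈ 1.3×10⁻¹⁸ J

v = |q|Br/m, then KE = ½mv² = (qBr)²/(2m).
v = (1.602×10⁻¹⁹)(0.32)(2.2×10⁻³)/4.98×10⁻²⁷ ≈ 2.265×10⁴ m/s.
KE = ½(4.98×10⁻²⁷)(2.265×10⁴)² ≈ 1.3×10⁻¹⁸ J.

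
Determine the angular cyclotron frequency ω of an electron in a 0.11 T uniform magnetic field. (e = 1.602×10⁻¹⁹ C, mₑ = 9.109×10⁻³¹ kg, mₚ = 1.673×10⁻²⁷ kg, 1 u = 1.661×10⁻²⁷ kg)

ω = |q|B/m.
ω = (1.602×10⁻¹⁹)(0.11)/9.109×10⁻³¹ ≈ 1.9×10¹⁰ rad/s.

ω ≈ 1.9×10¹⁰ rad/s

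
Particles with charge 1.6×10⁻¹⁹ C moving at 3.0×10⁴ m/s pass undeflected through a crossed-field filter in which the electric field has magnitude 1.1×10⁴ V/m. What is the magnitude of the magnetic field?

B = 0.37 T

Balance of forces in the selector: qE = qvB ⇒ B = E/v.
B = 1.1×10⁴/3.0×10⁴ = 0.37 T.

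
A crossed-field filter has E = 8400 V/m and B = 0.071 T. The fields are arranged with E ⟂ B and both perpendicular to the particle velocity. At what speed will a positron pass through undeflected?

Zero net Lorentz force requires |qE| = |q v×B|, i.e. E = vB.
v = E/B = 8400/0.071 = 1.2×10⁵ m/s.
The result is independent of the particle's charge and mass.

v = 1.2×10⁵ m/s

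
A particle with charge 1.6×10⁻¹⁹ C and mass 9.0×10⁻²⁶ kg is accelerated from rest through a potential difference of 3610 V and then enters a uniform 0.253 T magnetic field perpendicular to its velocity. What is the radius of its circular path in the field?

r ≈ 0.252 m

Acceleration: |q|V = ½mv² ⇒ v = √(2|q|V/m) = √(2·1.6×10⁻¹⁹·3610/9.0×10⁻²⁶) ≈ 1.133×10⁵ m/s.
In the field: r = mv/(|q|B) = (9.0×10⁻²⁶)(1.133×10⁵)/((1.6×10⁻¹⁹)(0.253)) ≈ 0.252 m.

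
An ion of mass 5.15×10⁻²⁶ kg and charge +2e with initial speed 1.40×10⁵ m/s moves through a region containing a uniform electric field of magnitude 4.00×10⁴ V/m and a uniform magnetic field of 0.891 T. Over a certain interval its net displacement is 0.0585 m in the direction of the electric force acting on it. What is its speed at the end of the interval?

B does no work; ΔKE = |q|E d.
½mv_f² = ½mv₀² + |q|Ed = ½(5.15×10⁻²⁶)(1.40×10⁵)² + (3.204×10⁻¹⁹)(4.00×10⁴)(0.0585) ≈ 5.047×10⁻¹⁶ J + 7.497×10⁻¹⁶ J ≈ 1.254×10⁻¹⁵ J.
v_f = √(2·1.254×10⁻¹⁵/5.15×10⁻²⁶) ≈ 2.21×10⁵ m/s.

v_f ≈ 2.21×10⁵ m/s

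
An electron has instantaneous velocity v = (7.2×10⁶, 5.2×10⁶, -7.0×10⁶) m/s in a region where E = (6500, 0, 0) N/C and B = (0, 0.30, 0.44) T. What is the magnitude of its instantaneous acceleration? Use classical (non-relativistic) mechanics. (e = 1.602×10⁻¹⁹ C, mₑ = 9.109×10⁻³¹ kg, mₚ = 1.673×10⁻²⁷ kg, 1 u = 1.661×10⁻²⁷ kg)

v×B = (4.39×10⁶, -3.17×10⁶, 2.16×10⁶) N/C.
E + v×B = (4.39×10⁶, -3.17×10⁶, 2.16×10⁶) N/C.
F = q(E + v×B) = (−1.602×10⁻¹⁹ C)·(4.39×10⁶, -3.17×10⁶, 2.16×10⁶) = (-7.04×10⁻¹³, 5.08×10⁻¹³, -3.46×10⁻¹³) N.
|a| = |F|/m = 9.343×10⁻¹³/9.109×10⁻³¹ ≈ 1.03×10¹⁸ m/s².

|a| ≈ 1.03×10¹⁸ m/s²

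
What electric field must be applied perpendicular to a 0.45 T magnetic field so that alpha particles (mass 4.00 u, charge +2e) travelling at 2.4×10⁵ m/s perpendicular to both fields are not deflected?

For straight-line motion qE = qvB, so E = vB.
E = 2.4×10⁵ × 0.45 = 1.1×10⁵ V/m.

E = 1.1×10⁵ V/m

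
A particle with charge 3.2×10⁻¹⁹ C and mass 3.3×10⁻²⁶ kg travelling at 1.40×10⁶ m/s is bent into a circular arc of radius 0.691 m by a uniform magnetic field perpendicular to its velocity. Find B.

From |q|vB = mv²/r, B = mv/(|q|r).
B = (3.3×10⁻²⁶)(1.40×10⁶)/((3.2×10⁻¹⁹)(0.691)) ≈ 0.209 T.

B ≈ 0.209 T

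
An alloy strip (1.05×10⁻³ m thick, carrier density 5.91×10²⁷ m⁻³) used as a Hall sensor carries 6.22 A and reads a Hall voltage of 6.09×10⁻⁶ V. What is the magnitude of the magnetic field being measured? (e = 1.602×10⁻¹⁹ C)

B ≈ 0.973 T

From V_H = IB/(n e t), B = V_H n e t / I.
B = (6.09×10⁻⁶)(5.91×10²⁷)(1.602×10⁻¹⁹)(1.05×10⁻³)/6.22 ≈ 0.973 T.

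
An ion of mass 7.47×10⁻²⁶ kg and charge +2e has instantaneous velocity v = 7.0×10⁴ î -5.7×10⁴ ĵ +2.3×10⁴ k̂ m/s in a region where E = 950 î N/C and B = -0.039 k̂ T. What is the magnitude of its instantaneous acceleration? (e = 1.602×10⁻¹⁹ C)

v×B = (2220, 2730, 0) N/C.
E + v×B = (3170, 2730, 0) N/C.
F = q(E + v×B) = (3.204×10⁻¹⁹ C)·(3170, 2730, 0) = (1.02×10⁻¹⁵, 8.75×10⁻¹⁶, 0) N.
|a| = |F|/m = 1.341×10⁻¹⁵/7.47×10⁻²⁶ ≈ 1.80×10¹⁰ m/s².

|a| ≈ 1.80×10¹⁰ m/s²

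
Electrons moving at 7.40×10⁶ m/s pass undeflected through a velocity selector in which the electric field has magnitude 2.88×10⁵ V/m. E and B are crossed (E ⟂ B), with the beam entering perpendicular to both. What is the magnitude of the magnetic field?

Balance of forces in the selector: qE = qvB ⇒ B = E/v.
B = 2.88×10⁵/7.40×10⁶ = 0.0389 T.

B = 0.0389 T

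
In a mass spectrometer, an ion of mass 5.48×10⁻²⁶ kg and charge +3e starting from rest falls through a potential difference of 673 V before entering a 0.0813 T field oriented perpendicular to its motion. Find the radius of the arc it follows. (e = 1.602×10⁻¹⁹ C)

Acceleration: |q|V = ½mv² ⇒ v = √(2|q|V/m) = √(2·4.806×10⁻¹⁹·673/5.48×10⁻²⁶) ≈ 1.086×10⁵ m/s.
In the field: r = mv/(|q|B) = (5.48×10⁻²⁶)(1.086×10⁵)/((4.806×10⁻¹⁹)(0.0813)) ≈ 0.152 m.

r ≈ 0.152 m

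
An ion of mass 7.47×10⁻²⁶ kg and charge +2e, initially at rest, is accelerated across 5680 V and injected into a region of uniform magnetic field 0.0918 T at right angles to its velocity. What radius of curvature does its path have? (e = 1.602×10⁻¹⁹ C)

Acceleration: |q|V = ½mv² ⇒ v = √(2|q|V/m) = √(2·3.204×10⁻¹⁹·5680/7.47×10⁻²⁶) ≈ 2.207×10⁵ m/s.
In the field: r = mv/(|q|B) = (7.47×10⁻²⁶)(2.207×10⁵)/((3.204×10⁻¹⁹)(0.0918)) ≈ 0.561 m.

r ≈ 0.561 m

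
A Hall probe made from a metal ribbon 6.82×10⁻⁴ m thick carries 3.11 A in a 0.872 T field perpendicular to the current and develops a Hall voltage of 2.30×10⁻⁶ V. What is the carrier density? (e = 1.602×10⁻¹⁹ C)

n ≈ 1.08×10²⁸ m⁻³

From V_H = IB/(n e t), n = IB/(V_H e t).
n = (3.11)(0.872)/((2.30×10⁻⁶)(1.602×10⁻¹⁹)(6.82×10⁻⁴)) ≈ 1.08×10²⁸ m⁻³.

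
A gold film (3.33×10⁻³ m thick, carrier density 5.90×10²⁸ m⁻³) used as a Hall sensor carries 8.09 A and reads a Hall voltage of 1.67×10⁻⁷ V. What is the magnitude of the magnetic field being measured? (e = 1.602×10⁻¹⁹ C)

B ≈ 0.650 T

From V_H = IB/(n e t), B = V_H n e t / I.
B = (1.67×10⁻⁷)(5.90×10²⁸)(1.602×10⁻¹⁹)(3.33×10⁻³)/8.09 ≈ 0.650 T.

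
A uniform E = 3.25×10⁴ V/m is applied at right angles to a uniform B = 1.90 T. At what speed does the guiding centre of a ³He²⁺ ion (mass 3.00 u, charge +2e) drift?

The steady drift has the magnetic force balancing the electric force, so v_d = E/B.
v_d = 3.25×10⁴/1.90 = 1.71×10⁴ m/s.

v_d ≈ 1.71×10⁴ m/s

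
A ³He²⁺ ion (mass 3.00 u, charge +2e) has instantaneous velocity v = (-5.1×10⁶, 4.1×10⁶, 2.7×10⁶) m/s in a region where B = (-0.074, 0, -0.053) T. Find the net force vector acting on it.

v×B = (-2.17×10⁵, -4.70×10⁵, 3.03×10⁵) N/C.
F = q v×B = (3.204×10⁻¹⁹ C)·(-2.17×10⁵, -4.70×10⁵, 3.03×10⁵) = (-6.96×10⁻¹⁴, -1.51×10⁻¹³, 9.72×10⁻¹⁴) N.

F ≈ (-6.96×10⁻¹⁴, -1.51×10⁻¹³, 9.72×10⁻¹⁴) N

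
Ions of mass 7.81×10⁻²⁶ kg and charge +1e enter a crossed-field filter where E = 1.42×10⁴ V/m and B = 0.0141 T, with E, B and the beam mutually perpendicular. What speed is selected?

v = 1.01×10⁶ m/s

Straight-line motion ⇒ electric and magnetic forces cancel, so E = vB.
v = E/B = 1.42×10⁴/0.0141 = 1.01×10⁶ m/s.
The result is independent of the particle's charge and mass.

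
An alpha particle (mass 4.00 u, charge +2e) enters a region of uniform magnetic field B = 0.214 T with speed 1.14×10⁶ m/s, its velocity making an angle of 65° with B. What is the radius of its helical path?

v⊥ = v sinθ = 1.14×10⁶·sin65° ≈ 1.033×10⁶ m/s.
r = m v⊥/(|q|B) = (6.644×10⁻²⁷)(1.033×10⁶)/((3.204×10⁻¹⁹)(0.214)) ≈ 0.100 m.

r ≈ 0.100 m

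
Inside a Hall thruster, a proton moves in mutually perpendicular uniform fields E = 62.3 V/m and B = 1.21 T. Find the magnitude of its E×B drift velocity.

v_d ≈ 51.5 m/s

The E×B drift speed is v_d = E/B.
v_d = 62.3/1.21 = 51.5 m/s.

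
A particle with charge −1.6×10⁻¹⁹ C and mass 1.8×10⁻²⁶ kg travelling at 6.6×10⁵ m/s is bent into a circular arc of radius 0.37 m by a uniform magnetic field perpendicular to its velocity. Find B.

B ≈ 0.20 T

From |q|vB = mv²/r, B = mv/(|q|r).
B = (1.8×10⁻²⁶)(6.6×10⁵)/((1.6×10⁻¹⁹)(0.37)) ≈ 0.20 T.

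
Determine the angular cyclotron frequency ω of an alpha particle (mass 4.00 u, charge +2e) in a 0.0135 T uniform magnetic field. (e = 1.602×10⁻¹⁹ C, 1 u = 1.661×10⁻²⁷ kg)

ω ≈ 6.51×10⁵ rad/s

ω = |q|B/m.
ω = (3.204×10⁻¹⁹)(0.0135)/6.644×10⁻²⁷ ≈ 6.51×10⁵ rad/s.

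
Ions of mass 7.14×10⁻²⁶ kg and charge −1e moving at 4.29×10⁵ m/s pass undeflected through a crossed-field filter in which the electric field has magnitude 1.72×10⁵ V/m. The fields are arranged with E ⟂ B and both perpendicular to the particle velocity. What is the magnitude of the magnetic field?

B = 0.401 T

Balance of forces in the selector: qE = qvB ⇒ B = E/v.
B = 1.72×10⁵/4.29×10⁵ = 0.401 T.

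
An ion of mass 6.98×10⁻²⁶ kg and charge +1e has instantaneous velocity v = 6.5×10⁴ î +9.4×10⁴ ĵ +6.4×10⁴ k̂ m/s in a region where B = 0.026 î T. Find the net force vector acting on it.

F ≈ (0, 2.67×10⁻¹⁶, -3.92×10⁻¹⁶) N

v×B = (0, 1660, -2440) N/C.
F = q v×B = (1.602×10⁻¹⁹ C)·(0, 1660, -2440) = (0, 2.67×10⁻¹⁶, -3.92×10⁻¹⁶) N.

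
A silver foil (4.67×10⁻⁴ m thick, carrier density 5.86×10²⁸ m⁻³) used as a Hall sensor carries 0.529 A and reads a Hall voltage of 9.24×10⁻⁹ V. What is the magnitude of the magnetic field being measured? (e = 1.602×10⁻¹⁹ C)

B ≈ 0.0766 T

From V_H = IB/(n e t), B = V_H n e t / I.
B = (9.24×10⁻⁹)(5.86×10²⁸)(1.602×10⁻¹⁹)(4.67×10⁻⁴)/0.529 ≈ 0.0766 T.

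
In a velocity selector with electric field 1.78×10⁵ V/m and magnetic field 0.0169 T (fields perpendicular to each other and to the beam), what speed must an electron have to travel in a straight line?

For undeflected motion the electric and magnetic forces balance: qE = qvB.
v = E/B = 1.78×10⁵/0.0169 = 1.05×10⁷ m/s.

v = 1.05×10⁷ m/s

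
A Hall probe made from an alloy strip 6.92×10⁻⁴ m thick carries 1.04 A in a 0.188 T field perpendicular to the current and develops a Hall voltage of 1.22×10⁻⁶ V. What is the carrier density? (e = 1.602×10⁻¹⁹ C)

n ≈ 1.45×10²⁷ m⁻³

From V_H = IB/(n e t), n = IB/(V_H e t).
n = (1.04)(0.188)/((1.22×10⁻⁶)(1.602×10⁻¹⁹)(6.92×10⁻⁴)) ≈ 1.45×10²⁷ m⁻³.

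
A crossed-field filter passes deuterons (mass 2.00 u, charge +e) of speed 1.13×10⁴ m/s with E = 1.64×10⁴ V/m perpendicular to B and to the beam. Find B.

Balance of forces in the selector: qE = qvB ⇒ B = E/v.
B = 1.64×10⁴/1.13×10⁴ = 1.45 T.

B = 1.45 T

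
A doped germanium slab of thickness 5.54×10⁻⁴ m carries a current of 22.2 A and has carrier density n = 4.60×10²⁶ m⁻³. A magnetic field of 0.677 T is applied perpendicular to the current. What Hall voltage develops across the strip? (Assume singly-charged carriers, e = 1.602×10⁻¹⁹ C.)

V_H = IB/(n e t).
V_H = (22.2)(0.677)/((4.60×10²⁶)(1.602×10⁻¹⁹)(5.54×10⁻⁴)) ≈ 3.68×10⁻⁴ V.

V_H ≈ 3.68×10⁻⁴ V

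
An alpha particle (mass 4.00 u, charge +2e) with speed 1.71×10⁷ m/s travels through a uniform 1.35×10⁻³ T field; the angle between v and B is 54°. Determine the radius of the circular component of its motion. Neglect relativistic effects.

v⊥ = v sinθ = 1.71×10⁷·sin54° ≈ 1.383×10⁷ m/s.
r = m v⊥/(|q|B) = (6.644×10⁻²⁷)(1.383×10⁷)/((3.204×10⁻¹⁹)(1.35×10⁻³)) ≈ 212 m.

r ≈ 212 m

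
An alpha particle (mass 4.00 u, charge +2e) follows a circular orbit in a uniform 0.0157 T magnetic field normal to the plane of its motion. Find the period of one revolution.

T ≈ 8.30×10⁻⁶ s

The cyclotron period depends only on m, q, B: T = 2πm/(|q|B).
T = 2π(6.644×10⁻²⁷)/((3.204×10⁻¹⁹)(0.0157)) ≈ 8.30×10⁻⁶ s.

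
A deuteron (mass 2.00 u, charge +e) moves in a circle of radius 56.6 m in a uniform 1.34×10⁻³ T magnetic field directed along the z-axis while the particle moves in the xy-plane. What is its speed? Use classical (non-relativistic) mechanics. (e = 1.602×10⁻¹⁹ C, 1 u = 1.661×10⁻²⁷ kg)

v ≈ 3.66×10⁶ m/s

From |q|vB = mv²/r, v = |q|Br/m.
v = (1.602×10⁻¹⁹)(1.34×10⁻³)(56.6)/3.322×10⁻²⁷ ≈ 3.66×10⁶ m/s.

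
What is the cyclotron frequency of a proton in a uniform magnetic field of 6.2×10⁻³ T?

f = |q|B/(2πm).
f = (1.602×10⁻¹⁹)(6.2×10⁻³)/(2π·1.673×10⁻²⁷) ≈ 9.4×10⁴ Hz.

f ≈ 9.4×10⁴ Hz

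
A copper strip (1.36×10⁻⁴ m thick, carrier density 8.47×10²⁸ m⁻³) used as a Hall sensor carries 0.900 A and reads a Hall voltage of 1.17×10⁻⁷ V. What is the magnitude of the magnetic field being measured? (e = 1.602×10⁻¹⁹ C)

B ≈ 0.240 T

From V_H = IB/(n e t), B = V_H n e t / I.
B = (1.17×10⁻⁷)(8.47×10²⁸)(1.602×10⁻¹⁹)(1.36×10⁻⁴)/0.900 ≈ 0.240 T.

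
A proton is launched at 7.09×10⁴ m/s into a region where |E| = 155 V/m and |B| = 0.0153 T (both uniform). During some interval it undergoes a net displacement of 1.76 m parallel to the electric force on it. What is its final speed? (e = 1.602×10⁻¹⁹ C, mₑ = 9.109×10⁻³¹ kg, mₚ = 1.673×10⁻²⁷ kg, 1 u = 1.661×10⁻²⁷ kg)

v_f ≈ 2.39×10⁵ m/s

B does no work; ΔKE = |q|E d.
½mv_f² = ½mv₀² + |q|Ed = ½(1.673×10⁻²⁷)(7.09×10⁴)² + (1.602×10⁻¹⁹)(155)(1.76) ≈ 4.205×10⁻¹⁸ J + 4.370×10⁻¹⁷ J ≈ 4.791×10⁻¹⁷ J.
v_f = √(2·4.791×10⁻¹⁷/1.673×10⁻²⁷) ≈ 2.39×10⁵ m/s.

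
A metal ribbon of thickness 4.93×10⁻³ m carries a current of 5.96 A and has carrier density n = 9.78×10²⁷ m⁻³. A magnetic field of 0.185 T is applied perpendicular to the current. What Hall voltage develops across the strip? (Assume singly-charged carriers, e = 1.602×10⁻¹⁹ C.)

V_H = IB/(n e t).
V_H = (5.96)(0.185)/((9.78×10²⁷)(1.602×10⁻¹⁹)(4.93×10⁻³)) ≈ 1.43×10⁻⁷ V.

V_H ≈ 1.43×10⁻⁷ V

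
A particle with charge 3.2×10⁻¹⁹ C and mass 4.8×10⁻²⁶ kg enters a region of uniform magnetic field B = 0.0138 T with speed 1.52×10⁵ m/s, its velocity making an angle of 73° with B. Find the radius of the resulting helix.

v⊥ = v sinθ = 1.52×10⁵·sin73° ≈ 1.454×10⁵ m/s.
r = m v⊥/(|q|B) = (4.8×10⁻²⁶)(1.454×10⁵)/((3.2×10⁻¹⁹)(0.0138)) ≈ 1.58 m.

r ≈ 1.58 m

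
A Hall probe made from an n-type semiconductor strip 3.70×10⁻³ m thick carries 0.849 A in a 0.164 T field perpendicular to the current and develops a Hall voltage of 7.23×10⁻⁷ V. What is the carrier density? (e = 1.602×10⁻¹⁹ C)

From V_H = IB/(n e t), n = IB/(V_H e t).
n = (0.849)(0.164)/((7.23×10⁻⁷)(1.602×10⁻¹⁹)(3.70×10⁻³)) ≈ 3.25×10²⁶ m⁻³.

n ≈ 3.25×10²⁶ m⁻³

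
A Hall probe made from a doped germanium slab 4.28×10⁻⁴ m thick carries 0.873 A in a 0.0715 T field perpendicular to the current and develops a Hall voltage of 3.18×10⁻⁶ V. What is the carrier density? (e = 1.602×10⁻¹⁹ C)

n ≈ 2.86×10²⁶ m⁻³

From V_H = IB/(n e t), n = IB/(V_H e t).
n = (0.873)(0.0715)/((3.18×10⁻⁶)(1.602×10⁻¹⁹)(4.28×10⁻⁴)) ≈ 2.86×10²⁶ m⁻³.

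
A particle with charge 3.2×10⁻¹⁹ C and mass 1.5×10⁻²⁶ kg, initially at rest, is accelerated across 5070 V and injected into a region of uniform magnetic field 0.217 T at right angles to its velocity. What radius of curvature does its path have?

Acceleration: |q|V = ½mv² ⇒ v = √(2|q|V/m) = √(2·3.2×10⁻¹⁹·5070/1.5×10⁻²⁶) ≈ 4.651×10⁵ m/s.
In the field: r = mv/(|q|B) = (1.5×10⁻²⁶)(4.651×10⁵)/((3.2×10⁻¹⁹)(0.217)) ≈ 0.100 m.

r ≈ 0.100 m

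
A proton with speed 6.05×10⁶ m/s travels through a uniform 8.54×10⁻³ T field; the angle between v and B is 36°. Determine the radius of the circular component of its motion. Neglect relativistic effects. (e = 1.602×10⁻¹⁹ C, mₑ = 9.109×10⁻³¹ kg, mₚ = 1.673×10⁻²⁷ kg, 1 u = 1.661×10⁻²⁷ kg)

v⊥ = v sinθ = 6.05×10⁶·sin36° ≈ 3.556×10⁶ m/s.
r = m v⊥/(|q|B) = (1.673×10⁻²⁷)(3.556×10⁶)/((1.602×10⁻¹⁹)(8.54×10⁻³)) ≈ 4.35 m.

r ≈ 4.35 m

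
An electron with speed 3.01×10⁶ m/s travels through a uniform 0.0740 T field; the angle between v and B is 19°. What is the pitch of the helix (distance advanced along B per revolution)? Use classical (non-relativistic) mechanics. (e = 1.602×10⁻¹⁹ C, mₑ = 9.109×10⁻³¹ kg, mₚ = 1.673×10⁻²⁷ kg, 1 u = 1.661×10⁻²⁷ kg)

p ≈ 1.37×10⁻³ m

v∥ = v cosθ = 3.01×10⁶·cos19° ≈ 2.846×10⁶ m/s.
T = 2πm/(|q|B) = 2π(9.109×10⁻³¹)/((1.602×10⁻¹⁹)(0.0740)) ≈ 4.828×10⁻¹⁰ s.
pitch = v∥ T = (2.846×10⁶)(4.828×10⁻¹⁰) ≈ 1.37×10⁻³ m.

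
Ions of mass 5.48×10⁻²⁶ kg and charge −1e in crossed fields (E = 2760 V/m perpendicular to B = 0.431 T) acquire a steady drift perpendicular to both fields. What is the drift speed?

In crossed fields the guiding centre drifts at v_d = |E×B|/B² = E/B, independent of charge and mass.
v_d = 2760/0.431 = 6400 m/s.

v_d ≈ 6400 m/s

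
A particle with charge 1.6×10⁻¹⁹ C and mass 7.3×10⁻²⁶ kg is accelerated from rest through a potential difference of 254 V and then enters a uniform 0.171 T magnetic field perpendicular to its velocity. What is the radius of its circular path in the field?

r ≈ 0.0890 m

Acceleration: |q|V = ½mv² ⇒ v = √(2|q|V/m) = √(2·1.6×10⁻¹⁹·254/7.3×10⁻²⁶) ≈ 3.337×10⁴ m/s.
In the field: r = mv/(|q|B) = (7.3×10⁻²⁶)(3.337×10⁴)/((1.6×10⁻¹⁹)(0.171)) ≈ 0.0890 m.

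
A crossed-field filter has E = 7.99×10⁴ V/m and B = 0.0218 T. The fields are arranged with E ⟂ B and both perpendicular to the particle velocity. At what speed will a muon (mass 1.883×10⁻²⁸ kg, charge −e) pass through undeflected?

v = 3.67×10⁶ m/s

For undeflected motion the electric and magnetic forces balance: qE = qvB.
v = E/B = 7.99×10⁴/0.0218 = 3.67×10⁶ m/s.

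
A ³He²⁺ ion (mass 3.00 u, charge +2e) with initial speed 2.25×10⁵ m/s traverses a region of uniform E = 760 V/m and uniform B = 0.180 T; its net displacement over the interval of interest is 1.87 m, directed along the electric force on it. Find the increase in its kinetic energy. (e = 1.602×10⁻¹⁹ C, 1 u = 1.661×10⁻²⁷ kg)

ΔKE ≈ 4.55×10⁻¹⁶ J

The magnetic force is always ⟂ v and does no work; only the electric force changes KE.
ΔKE = F_E · d = |q|E d = (3.204×10⁻¹⁹)(760)(1.87) ≈ 4.55×10⁻¹⁶ J.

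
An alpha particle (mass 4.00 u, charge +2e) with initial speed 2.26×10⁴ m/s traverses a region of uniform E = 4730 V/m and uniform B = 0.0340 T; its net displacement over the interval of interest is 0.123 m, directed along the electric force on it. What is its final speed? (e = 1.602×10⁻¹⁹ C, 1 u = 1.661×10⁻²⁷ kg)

v_f ≈ 2.38×10⁵ m/s

B does no work; ΔKE = |q|E d.
½mv_f² = ½mv₀² + |q|Ed = ½(6.644×10⁻²⁷)(2.26×10⁴)² + (3.204×10⁻¹⁹)(4730)(0.123) ≈ 1.697×10⁻¹⁸ J + 1.864×10⁻¹⁶ J ≈ 1.881×10⁻¹⁶ J.
v_f = √(2·1.881×10⁻¹⁶/6.644×10⁻²⁷) ≈ 2.38×10⁵ m/s.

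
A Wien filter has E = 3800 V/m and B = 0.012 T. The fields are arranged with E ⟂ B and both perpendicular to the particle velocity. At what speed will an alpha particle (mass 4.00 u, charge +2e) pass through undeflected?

v = 3.2×10⁵ m/s

Straight-line motion ⇒ electric and magnetic forces cancel, so E = vB.
v = E/B = 3800/0.012 = 3.2×10⁵ m/s.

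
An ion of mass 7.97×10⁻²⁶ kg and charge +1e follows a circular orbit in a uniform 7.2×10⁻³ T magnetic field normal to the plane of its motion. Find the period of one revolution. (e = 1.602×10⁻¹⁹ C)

T ≈ 4.3×10⁻⁴ s

The cyclotron period depends only on m, q, B: T = 2πm/(|q|B).
T = 2π(7.97×10⁻²⁶)/((1.602×10⁻¹⁹)(7.2×10⁻³)) ≈ 4.3×10⁻⁴ s.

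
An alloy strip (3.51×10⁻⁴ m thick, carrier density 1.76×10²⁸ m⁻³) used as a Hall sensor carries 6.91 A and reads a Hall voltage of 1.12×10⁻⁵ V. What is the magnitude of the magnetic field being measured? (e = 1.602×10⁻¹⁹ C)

From V_H = IB/(n e t), B = V_H n e t / I.
B = (1.12×10⁻⁵)(1.76×10²⁸)(1.602×10⁻¹⁹)(3.51×10⁻⁴)/6.91 ≈ 1.60 T.

B ≈ 1.60 T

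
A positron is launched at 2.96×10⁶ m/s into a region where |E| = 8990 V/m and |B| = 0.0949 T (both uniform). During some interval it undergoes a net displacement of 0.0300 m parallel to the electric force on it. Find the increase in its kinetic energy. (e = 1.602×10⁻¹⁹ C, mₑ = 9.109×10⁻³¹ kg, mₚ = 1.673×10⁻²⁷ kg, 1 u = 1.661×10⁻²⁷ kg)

The magnetic force is always ⟂ v and does no work; only the electric force changes KE.
ΔKE = F_E · d = |q|E d = (1.602×10⁻¹⁹)(8990)(0.0300) ≈ 4.32×10⁻¹⁷ J.

ΔKE ≈ 4.32×10⁻¹⁷ J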